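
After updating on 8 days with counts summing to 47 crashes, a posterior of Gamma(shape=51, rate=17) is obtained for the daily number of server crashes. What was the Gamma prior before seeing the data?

Gamma–Poisson conjugacy: posterior shape = α + Σxᵢ, posterior rate = β + n.
So α = 51 − 47 = 4 and β = 17 − 8 = 9.

Gamma(shape=4, rate=9)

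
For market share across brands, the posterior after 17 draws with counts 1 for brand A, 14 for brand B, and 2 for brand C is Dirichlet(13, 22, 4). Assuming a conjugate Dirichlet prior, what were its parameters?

Dirichlet(12, 8, 2)

For a Dirichlet(α) prior with multinomial counts c, the posterior is Dirichlet(α + c) componentwise.
Subtract each count from the matching posterior parameter: 13−1=12, 22−14=8, 4−2=2.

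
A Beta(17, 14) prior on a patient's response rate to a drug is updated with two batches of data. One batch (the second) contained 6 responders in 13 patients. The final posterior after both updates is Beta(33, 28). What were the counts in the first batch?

10 responders and 7 non-responders

Sequential conjugate updates are equivalent to a single update on the pooled data, so total successes = posterior α − prior α and total failures = posterior β − prior β.
Total across both batches: 33−17=16 responders, 28−14=14 non-responders.
Subtract the second batch: 16−6=10 responders and 14−7=7 non-responders.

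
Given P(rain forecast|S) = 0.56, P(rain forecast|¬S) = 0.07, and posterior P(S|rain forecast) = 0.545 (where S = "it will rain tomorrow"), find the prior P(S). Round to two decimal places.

In odds form, posterior odds = prior odds × likelihood ratio, so prior odds = posterior odds ÷ LR.
Posterior odds = 0.545/(1−0.545) = 1.1978. LR = 0.56/0.07 = 8.0000.
Prior odds = 1.1978/8.0000 = 0.1497, so P(S) = 0.1497/(1+0.1497) ≈ 0.13.

P(S) = 0.13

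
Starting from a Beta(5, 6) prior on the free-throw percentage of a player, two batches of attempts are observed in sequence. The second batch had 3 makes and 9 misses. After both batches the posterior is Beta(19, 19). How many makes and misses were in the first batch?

11 makes and 4 misses

Because Beta–binomial updating is additive in the counts, the combined data contributed (α_post−α_prior, β_post−β_prior) successes and failures.
Total across both batches: 19−5=14 makes, 19−6=13 misses.
Subtract the second batch: 14−3=11 makes and 13−9=4 misses.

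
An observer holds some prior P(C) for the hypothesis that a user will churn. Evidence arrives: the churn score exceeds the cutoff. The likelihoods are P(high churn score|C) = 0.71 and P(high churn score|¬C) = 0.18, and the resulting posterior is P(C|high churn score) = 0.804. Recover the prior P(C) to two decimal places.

P(C) = 0.51

In odds form, posterior odds = prior odds × likelihood ratio, so prior odds = posterior odds ÷ LR.
Posterior odds = 0.804/(1−0.804) = 4.1020. LR = 0.71/0.18 = 3.9444.
Prior odds = 4.1020/3.9444 = 1.0400, so P(C) = 1.0400/(1+1.0400) ≈ 0.51.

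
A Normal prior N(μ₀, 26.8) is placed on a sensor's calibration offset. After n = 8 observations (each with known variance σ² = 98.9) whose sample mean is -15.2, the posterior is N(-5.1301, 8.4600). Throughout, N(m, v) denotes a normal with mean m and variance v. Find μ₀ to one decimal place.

The posterior mean is a precision-weighted average: μ_n = (τ₀μ₀ + τ_data·x̄)/(τ₀+τ_data), with τ₀=1/σ₀² and τ_data=n/σ².
Here τ₀ = 1/26.8 = 0.037313 and τ_data = 8/98.9 = 0.080890, so τ_n = 0.118203.
Rearranging for μ₀: μ₀ = (μ_n·τ_n − τ_data·x̄)/τ₀ = (-5.1301·0.118203 − 0.080890·-15.2) / 0.037313 = 0.623135/0.037313 ≈ 16.7.

μ₀ = 16.7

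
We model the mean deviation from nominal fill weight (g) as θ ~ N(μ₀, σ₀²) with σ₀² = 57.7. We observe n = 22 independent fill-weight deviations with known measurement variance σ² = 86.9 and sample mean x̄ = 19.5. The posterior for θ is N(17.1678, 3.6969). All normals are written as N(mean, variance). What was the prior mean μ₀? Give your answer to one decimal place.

The posterior mean is a precision-weighted average: μ_n = (τ₀μ₀ + τ_data·x̄)/(τ₀+τ_data), with τ₀=1/σ₀² and τ_data=n/σ².
Here τ₀ = 1/57.7 = 0.017331 and τ_data = 22/86.9 = 0.253165, so τ_n = 0.270496.
Rearranging for μ₀: μ₀ = (μ_n·τ_n − τ_data·x̄)/τ₀ = (17.1678·0.270496 − 0.253165·19.5) / 0.017331 = -0.292896/0.017331 ≈ -16.9.

μ₀ = -16.9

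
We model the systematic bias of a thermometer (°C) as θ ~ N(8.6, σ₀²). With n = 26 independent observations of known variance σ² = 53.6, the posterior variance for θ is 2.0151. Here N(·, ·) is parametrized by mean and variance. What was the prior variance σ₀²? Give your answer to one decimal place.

For the Normal–Normal model with known σ², precisions add: τ_n = τ₀ + n/σ².
So 1/σ₀² = 1/2.0151 − 26/53.6 = 0.496253 − 0.485075 = 0.011178.
Hence σ₀² = 1/0.011178 ≈ 89.5.

σ₀² = 89.5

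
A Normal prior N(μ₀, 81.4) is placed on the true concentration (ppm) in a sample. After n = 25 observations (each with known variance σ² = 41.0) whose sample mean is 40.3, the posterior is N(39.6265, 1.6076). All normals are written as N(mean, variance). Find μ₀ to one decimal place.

μ₀ = 6.2

With known observation variance, the Normal–Normal posterior has precision τ_n = τ₀ + n/σ² and mean μ_n = (τ₀μ₀ + (n/σ²)x̄)/τ_n.
Here τ₀ = 1/81.4 = 0.012285 and τ_data = 25/41.0 = 0.609756, so τ_n = 0.622041.
Rearranging for μ₀: μ₀ = (μ_n·τ_n − τ_data·x̄)/τ₀ = (39.6265·0.622041 − 0.609756·40.3) / 0.012285 = 0.076141/0.012285 ≈ 6.2.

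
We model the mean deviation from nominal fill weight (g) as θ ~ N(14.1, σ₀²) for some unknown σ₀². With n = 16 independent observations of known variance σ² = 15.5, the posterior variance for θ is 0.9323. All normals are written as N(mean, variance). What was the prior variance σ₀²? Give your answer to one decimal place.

σ₀² = 24.8

For the Normal–Normal model with known σ², precisions add: τ_n = τ₀ + n/σ².
So 1/σ₀² = 1/0.9323 − 16/15.5 = 1.072616 − 1.032258 = 0.040358.
Hence σ₀² = 1/0.040358 ≈ 24.8.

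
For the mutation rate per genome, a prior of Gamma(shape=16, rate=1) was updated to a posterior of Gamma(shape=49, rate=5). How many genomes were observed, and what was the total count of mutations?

Gamma–Poisson conjugacy: posterior shape = α + Σxᵢ, posterior rate = β + n.
Matching: Σxᵢ = 49 − 16 = 33 and n = 5 − 1 = 4.

n = 4 genomes with total 33 mutations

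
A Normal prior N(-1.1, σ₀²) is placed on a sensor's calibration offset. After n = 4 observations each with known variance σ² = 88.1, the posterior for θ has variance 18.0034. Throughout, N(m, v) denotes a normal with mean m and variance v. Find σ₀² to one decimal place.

Posterior precision equals prior precision plus data precision: 1/σ_n² = 1/σ₀² + n/σ².
So 1/σ₀² = 1/18.0034 − 4/88.1 = 0.055545 − 0.045403 = 0.010142.
Hence σ₀² = 1/0.010142 ≈ 98.6.

σ₀² = 98.6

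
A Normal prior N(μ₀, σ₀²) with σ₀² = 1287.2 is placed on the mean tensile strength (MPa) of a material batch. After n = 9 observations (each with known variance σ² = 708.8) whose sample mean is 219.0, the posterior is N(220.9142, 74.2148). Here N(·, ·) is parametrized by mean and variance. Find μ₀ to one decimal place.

μ₀ = 252.2

The posterior mean is a precision-weighted average: μ_n = (τ₀μ₀ + τ_data·x̄)/(τ₀+τ_data), with τ₀=1/σ₀² and τ_data=n/σ².
Here τ₀ = 1/1287.2 = 0.000777 and τ_data = 9/708.8 = 0.012698, so τ_n = 0.013475.
Rearranging for μ₀: μ₀ = (μ_n·τ_n − τ_data·x̄)/τ₀ = (220.9142·0.013475 − 0.012698·219.0) / 0.000777 = 0.195957/0.000777 ≈ 252.2.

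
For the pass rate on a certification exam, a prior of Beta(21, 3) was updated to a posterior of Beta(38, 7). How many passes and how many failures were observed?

Under Beta–binomial conjugacy the posterior parameters are (a+s, b+f).
Match parameters: s=38−21=17, f=7−3=4.

17 passes and 4 failures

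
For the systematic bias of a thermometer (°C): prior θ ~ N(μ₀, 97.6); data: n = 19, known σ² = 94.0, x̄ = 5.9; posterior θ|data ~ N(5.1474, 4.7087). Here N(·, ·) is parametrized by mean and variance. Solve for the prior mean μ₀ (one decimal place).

μ₀ = -9.7

With known observation variance, the Normal–Normal posterior has precision τ_n = τ₀ + n/σ² and mean μ_n = (τ₀μ₀ + (n/σ²)x̄)/τ_n.
Here τ₀ = 1/97.6 = 0.010246 and τ_data = 19/94.0 = 0.202128, so τ_n = 0.212374.
Rearranging for μ₀: μ₀ = (μ_n·τ_n − τ_data·x̄)/τ₀ = (5.1474·0.212374 − 0.202128·5.9) / 0.010246 = -0.099381/0.010246 ≈ -9.7.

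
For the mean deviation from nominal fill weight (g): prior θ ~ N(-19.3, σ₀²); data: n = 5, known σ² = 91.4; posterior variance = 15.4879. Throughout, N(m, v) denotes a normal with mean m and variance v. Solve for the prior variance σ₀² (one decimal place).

σ₀² = 101.4

For the Normal–Normal model with known σ², precisions add: τ_n = τ₀ + n/σ².
So 1/σ₀² = 1/15.4879 − 5/91.4 = 0.064567 − 0.054705 = 0.009862.
Hence σ₀² = 1/0.009862 ≈ 101.4.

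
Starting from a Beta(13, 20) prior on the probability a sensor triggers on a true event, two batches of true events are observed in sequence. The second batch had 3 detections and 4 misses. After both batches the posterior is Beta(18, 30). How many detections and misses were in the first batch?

2 detections and 6 misses

Because Beta–binomial updating is additive in the counts, the combined data contributed (α_post−α_prior, β_post−β_prior) successes and failures.
Total across both batches: 18−13=5 detections, 30−20=10 misses.
Subtract the second batch: 5−3=2 detections and 10−4=6 misses.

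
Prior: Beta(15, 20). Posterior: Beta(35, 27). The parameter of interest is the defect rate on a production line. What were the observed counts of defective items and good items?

A Beta(a, b) prior with s successes and f failures in binomial data gives a Beta(a+s, b+f) posterior.
Match parameters: s=35−15=20, f=27−20=7.

20 defective items and 7 good items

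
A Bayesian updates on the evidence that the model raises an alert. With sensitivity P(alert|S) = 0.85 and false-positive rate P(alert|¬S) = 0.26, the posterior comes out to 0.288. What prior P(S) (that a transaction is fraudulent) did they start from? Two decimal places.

In odds form, posterior odds = prior odds × likelihood ratio, so prior odds = posterior odds ÷ LR.
Posterior odds = 0.288/(1−0.288) = 0.4045. LR = 0.85/0.26 = 3.2692.
Prior odds = 0.4045/3.2692 = 0.1237, so P(S) = 0.1237/(1+0.1237) ≈ 0.11.

P(S) = 0.11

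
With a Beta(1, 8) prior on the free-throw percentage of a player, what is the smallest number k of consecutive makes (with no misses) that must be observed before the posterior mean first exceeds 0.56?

After k makes and 0 misses the posterior is Beta(1+k, 8), with mean (1+k)/(1+8+k).
Set (1+k)/(9+k) > 0.56 and solve: k > (0.56·9 − 1)/(1 − 0.56) = 9.182.
The smallest integer exceeding 9.182 is 10, and checking k=10: (11)/(19) = 0.5789 > 0.56.

k = 10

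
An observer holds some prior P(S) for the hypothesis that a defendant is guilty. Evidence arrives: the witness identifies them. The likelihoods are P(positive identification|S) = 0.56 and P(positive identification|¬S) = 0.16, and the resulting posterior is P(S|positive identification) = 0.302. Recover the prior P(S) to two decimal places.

P(S) = 0.11

Bayes' rule in odds form gives O(S|E) = O(S)·[P(E|S)/P(E|¬S)], hence O(S) = O(S|E)/LR.
Posterior odds = 0.302/(1−0.302) = 0.4327. LR = 0.56/0.16 = 3.5000.
Prior odds = 0.4327/3.5000 = 0.1236, so P(S) = 0.1236/(1+0.1236) ≈ 0.11.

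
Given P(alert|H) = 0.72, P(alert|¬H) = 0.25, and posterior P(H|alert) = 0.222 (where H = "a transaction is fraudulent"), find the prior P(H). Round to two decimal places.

In odds form, posterior odds = prior odds × likelihood ratio, so prior odds = posterior odds ÷ LR.
Posterior odds = 0.222/(1−0.222) = 0.2853. LR = 0.72/0.25 = 2.8800.
Prior odds = 0.2853/2.8800 = 0.0991, so P(H) = 0.0991/(1+0.0991) ≈ 0.09.

P(H) = 0.09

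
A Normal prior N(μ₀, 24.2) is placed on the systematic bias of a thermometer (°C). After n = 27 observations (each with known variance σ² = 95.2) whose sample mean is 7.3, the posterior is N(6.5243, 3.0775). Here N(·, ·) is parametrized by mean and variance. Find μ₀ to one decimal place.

μ₀ = 1.2

The posterior mean is a precision-weighted average: μ_n = (τ₀μ₀ + τ_data·x̄)/(τ₀+τ_data), with τ₀=1/σ₀² and τ_data=n/σ².
Here τ₀ = 1/24.2 = 0.041322 and τ_data = 27/95.2 = 0.283613, so τ_n = 0.324935.
Rearranging for μ₀: μ₀ = (μ_n·τ_n − τ_data·x̄)/τ₀ = (6.5243·0.324935 − 0.283613·7.3) / 0.041322 = 0.049599/0.041322 ≈ 1.2.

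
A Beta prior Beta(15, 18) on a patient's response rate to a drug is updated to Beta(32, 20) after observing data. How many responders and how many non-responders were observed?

A Beta(a, b) prior with s successes and f failures in binomial data gives a Beta(a+s, b+f) posterior.
Match parameters: s=32−15=17, f=20−18=2.

17 responders and 2 non-responders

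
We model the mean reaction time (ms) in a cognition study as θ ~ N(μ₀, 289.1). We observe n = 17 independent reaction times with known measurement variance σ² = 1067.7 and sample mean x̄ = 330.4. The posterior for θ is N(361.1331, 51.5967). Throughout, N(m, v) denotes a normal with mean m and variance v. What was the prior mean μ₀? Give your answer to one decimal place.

The posterior mean is a precision-weighted average: μ_n = (τ₀μ₀ + τ_data·x̄)/(τ₀+τ_data), with τ₀=1/σ₀² and τ_data=n/σ².
Here τ₀ = 1/289.1 = 0.003459 and τ_data = 17/1067.7 = 0.015922, so τ_n = 0.019381.
Rearranging for μ₀: μ₀ = (μ_n·τ_n − τ_data·x̄)/τ₀ = (361.1331·0.019381 − 0.015922·330.4) / 0.003459 = 1.738492/0.003459 ≈ 502.6.

μ₀ = 502.6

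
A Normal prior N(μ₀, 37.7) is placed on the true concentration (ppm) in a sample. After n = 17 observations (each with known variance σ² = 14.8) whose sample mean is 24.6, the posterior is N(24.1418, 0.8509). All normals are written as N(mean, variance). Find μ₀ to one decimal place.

μ₀ = 4.3

The posterior mean is a precision-weighted average: μ_n = (τ₀μ₀ + τ_data·x̄)/(τ₀+τ_data), with τ₀=1/σ₀² and τ_data=n/σ².
Here τ₀ = 1/37.7 = 0.026525 and τ_data = 17/14.8 = 1.148649, so τ_n = 1.175174.
Rearranging for μ₀: μ₀ = (μ_n·τ_n − τ_data·x̄)/τ₀ = (24.1418·1.175174 − 1.148649·24.6) / 0.026525 = 0.114050/0.026525 ≈ 4.3.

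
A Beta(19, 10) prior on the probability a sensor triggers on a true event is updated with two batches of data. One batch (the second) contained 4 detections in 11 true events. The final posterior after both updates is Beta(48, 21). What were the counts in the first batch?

25 detections and 4 misses

Sequential conjugate updates are equivalent to a single update on the pooled data, so total successes = posterior α − prior α and total failures = posterior β − prior β.
Total across both batches: 48−19=29 detections, 21−10=11 misses.
Subtract the second batch: 29−4=25 detections and 11−7=4 misses.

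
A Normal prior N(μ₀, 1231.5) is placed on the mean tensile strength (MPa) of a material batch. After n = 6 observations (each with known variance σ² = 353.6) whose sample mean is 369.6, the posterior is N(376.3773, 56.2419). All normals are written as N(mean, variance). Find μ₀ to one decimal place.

μ₀ = 518.0

With known observation variance, the Normal–Normal posterior has precision τ_n = τ₀ + n/σ² and mean μ_n = (τ₀μ₀ + (n/σ²)x̄)/τ_n.
Here τ₀ = 1/1231.5 = 0.000812 and τ_data = 6/353.6 = 0.016968, so τ_n = 0.017780.
Rearranging for μ₀: μ₀ = (μ_n·τ_n − τ_data·x̄)/τ₀ = (376.3773·0.017780 − 0.016968·369.6) / 0.000812 = 0.420616/0.000812 ≈ 518.0.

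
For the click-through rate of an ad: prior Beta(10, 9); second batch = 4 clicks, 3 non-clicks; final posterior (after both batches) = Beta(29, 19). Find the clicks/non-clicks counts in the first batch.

Sequential conjugate updates are equivalent to a single update on the pooled data, so total successes = posterior α − prior α and total failures = posterior β − prior β.
Total across both batches: 29−10=19 clicks, 19−9=10 non-clicks.
Subtract the second batch: 19−4=15 clicks and 10−3=7 non-clicks.

15 clicks and 7 non-clicks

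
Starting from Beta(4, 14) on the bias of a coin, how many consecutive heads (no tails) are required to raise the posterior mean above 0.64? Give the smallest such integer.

After k heads and 0 tails the posterior is Beta(4+k, 14), with mean (4+k)/(4+14+k).
Set (4+k)/(18+k) > 0.64 and solve: k > (0.64·18 − 4)/(1 − 0.64) = 20.889.
The smallest integer exceeding 20.889 is 21, and checking k=21: (25)/(39) = 0.6410 > 0.64.

k = 21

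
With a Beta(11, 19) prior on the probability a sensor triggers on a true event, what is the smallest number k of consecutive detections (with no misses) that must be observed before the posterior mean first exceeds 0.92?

After k detections and 0 misses the posterior is Beta(11+k, 19), with mean (11+k)/(11+19+k).
Set (11+k)/(30+k) > 0.92 and solve: k > (0.92·30 − 11)/(1 − 0.92) = 207.500.
The smallest integer exceeding 207.500 is 208, and checking k=208: (219)/(238) = 0.9202 > 0.92.

k = 208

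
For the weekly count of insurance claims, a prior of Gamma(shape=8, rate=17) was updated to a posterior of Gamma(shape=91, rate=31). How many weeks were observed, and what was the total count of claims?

n = 14 weeks with total 83 claims

A Gamma(α, β) prior (rate parametrization) on a Poisson rate with n observations summing to S gives posterior Gamma(α+S, β+n).
Matching: Σxᵢ = 91 − 8 = 83 and n = 31 − 17 = 14.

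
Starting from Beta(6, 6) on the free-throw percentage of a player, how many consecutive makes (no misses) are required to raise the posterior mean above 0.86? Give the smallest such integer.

k = 31

After k makes and 0 misses the posterior is Beta(6+k, 6), with mean (6+k)/(6+6+k).
Set (6+k)/(12+k) > 0.86 and solve: k > (0.86·12 − 6)/(1 − 0.86) = 30.857.
The smallest integer exceeding 30.857 is 31, and checking k=31: (37)/(43) = 0.8605 > 0.86.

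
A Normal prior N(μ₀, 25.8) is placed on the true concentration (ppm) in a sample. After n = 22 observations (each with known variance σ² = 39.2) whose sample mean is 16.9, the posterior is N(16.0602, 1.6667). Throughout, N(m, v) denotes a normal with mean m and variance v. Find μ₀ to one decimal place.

The posterior mean is a precision-weighted average: μ_n = (τ₀μ₀ + τ_data·x̄)/(τ₀+τ_data), with τ₀=1/σ₀² and τ_data=n/σ².
Here τ₀ = 1/25.8 = 0.038760 and τ_data = 22/39.2 = 0.561224, so τ_n = 0.599984.
Rearranging for μ₀: μ₀ = (μ_n·τ_n − τ_data·x̄)/τ₀ = (16.0602·0.599984 − 0.561224·16.9) / 0.038760 = 0.151177/0.038760 ≈ 3.9.

μ₀ = 3.9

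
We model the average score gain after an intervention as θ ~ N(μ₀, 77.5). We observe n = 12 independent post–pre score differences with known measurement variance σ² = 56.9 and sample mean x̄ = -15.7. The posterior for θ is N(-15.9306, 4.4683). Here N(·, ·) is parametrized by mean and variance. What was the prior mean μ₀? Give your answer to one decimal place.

μ₀ = -19.7

With known observation variance, the Normal–Normal posterior has precision τ_n = τ₀ + n/σ² and mean μ_n = (τ₀μ₀ + (n/σ²)x̄)/τ_n.
Here τ₀ = 1/77.5 = 0.012903 and τ_data = 12/56.9 = 0.210896, so τ_n = 0.223799.
Rearranging for μ₀: μ₀ = (μ_n·τ_n − τ_data·x̄)/τ₀ = (-15.9306·0.223799 − 0.210896·-15.7) / 0.012903 = -0.254185/0.012903 ≈ -19.7.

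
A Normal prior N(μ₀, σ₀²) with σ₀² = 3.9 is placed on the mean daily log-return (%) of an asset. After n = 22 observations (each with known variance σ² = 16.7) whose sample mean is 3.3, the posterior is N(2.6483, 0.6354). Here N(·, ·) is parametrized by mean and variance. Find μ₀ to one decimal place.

With known observation variance, the Normal–Normal posterior has precision τ_n = τ₀ + n/σ² and mean μ_n = (τ₀μ₀ + (n/σ²)x̄)/τ_n.
Here τ₀ = 1/3.9 = 0.256410 and τ_data = 22/16.7 = 1.317365, so τ_n = 1.573775.
Rearranging for μ₀: μ₀ = (μ_n·τ_n − τ_data·x̄)/τ₀ = (2.6483·1.573775 − 1.317365·3.3) / 0.256410 = -0.179476/0.256410 ≈ -0.7.

μ₀ = -0.7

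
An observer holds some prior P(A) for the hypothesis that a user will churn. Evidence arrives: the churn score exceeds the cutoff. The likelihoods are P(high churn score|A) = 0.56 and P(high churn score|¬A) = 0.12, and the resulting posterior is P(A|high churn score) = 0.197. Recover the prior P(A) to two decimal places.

In odds form, posterior odds = prior odds × likelihood ratio, so prior odds = posterior odds ÷ LR.
Posterior odds = 0.197/(1−0.197) = 0.2453. LR = 0.56/0.12 = 4.6667.
Prior odds = 0.2453/4.6667 = 0.0526, so P(A) = 0.0526/(1+0.0526) ≈ 0.05.

P(A) = 0.05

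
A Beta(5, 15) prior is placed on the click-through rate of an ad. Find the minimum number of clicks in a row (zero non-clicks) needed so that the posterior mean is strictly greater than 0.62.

After k clicks and 0 non-clicks the posterior is Beta(5+k, 15), with mean (5+k)/(5+15+k).
Set (5+k)/(20+k) > 0.62 and solve: k > (0.62·20 − 5)/(1 − 0.62) = 19.474.
The smallest integer exceeding 19.474 is 20, and checking k=20: (25)/(40) = 0.6250 > 0.62.

k = 20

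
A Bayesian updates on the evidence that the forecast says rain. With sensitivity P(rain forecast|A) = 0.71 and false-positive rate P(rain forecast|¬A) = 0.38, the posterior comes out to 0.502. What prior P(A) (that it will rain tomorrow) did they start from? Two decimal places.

P(A) = 0.35

Bayes' rule in odds form gives O(A|E) = O(A)·[P(E|A)/P(E|¬A)], hence O(A) = O(A|E)/LR.
Posterior odds = 0.502/(1−0.502) = 1.0080. LR = 0.71/0.38 = 1.8684.
Prior odds = 1.0080/1.8684 = 0.5395, so P(A) = 0.5395/(1+0.5395) ≈ 0.35.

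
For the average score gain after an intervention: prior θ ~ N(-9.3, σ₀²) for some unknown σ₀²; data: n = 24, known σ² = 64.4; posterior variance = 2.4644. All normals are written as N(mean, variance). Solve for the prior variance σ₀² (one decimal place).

σ₀² = 30.2

Posterior precision equals prior precision plus data precision: 1/σ_n² = 1/σ₀² + n/σ².
So 1/σ₀² = 1/2.4644 − 24/64.4 = 0.405778 − 0.372671 = 0.033107.
Hence σ₀² = 1/0.033107 ≈ 30.2.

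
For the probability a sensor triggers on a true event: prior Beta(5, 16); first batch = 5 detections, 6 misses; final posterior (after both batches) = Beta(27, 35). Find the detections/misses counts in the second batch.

Because Beta–binomial updating is additive in the counts, the combined data contributed (α_post−α_prior, β_post−β_prior) successes and failures.
Total across both batches: 27−5=22 detections, 35−16=19 misses.
Subtract the first batch: 22−5=17 detections and 19−6=13 misses.

17 detections and 13 misses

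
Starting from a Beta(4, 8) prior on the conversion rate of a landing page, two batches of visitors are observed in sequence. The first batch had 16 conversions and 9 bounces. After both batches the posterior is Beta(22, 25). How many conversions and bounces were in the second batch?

2 conversions and 8 bounces

Sequential conjugate updates are equivalent to a single update on the pooled data, so total successes = posterior α − prior α and total failures = posterior β − prior β.
Total across both batches: 22−4=18 conversions, 25−8=17 bounces.
Subtract the first batch: 18−16=2 conversions and 17−9=8 bounces.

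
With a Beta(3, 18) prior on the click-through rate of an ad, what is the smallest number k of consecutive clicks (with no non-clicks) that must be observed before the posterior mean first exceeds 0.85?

After k clicks and 0 non-clicks the posterior is Beta(3+k, 18), with mean (3+k)/(3+18+k).
Set (3+k)/(21+k) > 0.85 and solve: k > (0.85·21 − 3)/(1 − 0.85) = 99.000.
The smallest integer exceeding 99.000 is 100, and checking k=100: (103)/(121) = 0.8512 > 0.85.

k = 100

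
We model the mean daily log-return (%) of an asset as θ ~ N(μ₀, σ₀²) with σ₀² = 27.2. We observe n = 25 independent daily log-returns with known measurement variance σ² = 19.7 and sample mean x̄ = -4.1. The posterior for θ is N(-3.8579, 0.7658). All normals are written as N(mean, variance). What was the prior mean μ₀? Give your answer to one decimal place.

With known observation variance, the Normal–Normal posterior has precision τ_n = τ₀ + n/σ² and mean μ_n = (τ₀μ₀ + (n/σ²)x̄)/τ_n.
Here τ₀ = 1/27.2 = 0.036765 and τ_data = 25/19.7 = 1.269036, so τ_n = 1.305801.
Rearranging for μ₀: μ₀ = (μ_n·τ_n − τ_data·x̄)/τ₀ = (-3.8579·1.305801 − 1.269036·-4.1) / 0.036765 = 0.165398/0.036765 ≈ 4.5.

μ₀ = 4.5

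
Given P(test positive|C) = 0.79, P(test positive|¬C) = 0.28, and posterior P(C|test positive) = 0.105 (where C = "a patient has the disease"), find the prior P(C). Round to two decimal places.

In odds form, posterior odds = prior odds × likelihood ratio, so prior odds = posterior odds ÷ LR.
Posterior odds = 0.105/(1−0.105) = 0.1173. LR = 0.79/0.28 = 2.8214.
Prior odds = 0.1173/2.8214 = 0.0416, so P(C) = 0.0416/(1+0.0416) ≈ 0.04.

P(C) = 0.04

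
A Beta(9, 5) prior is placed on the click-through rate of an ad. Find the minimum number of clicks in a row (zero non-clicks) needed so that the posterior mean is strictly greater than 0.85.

k = 20

After k clicks and 0 non-clicks the posterior is Beta(9+k, 5), with mean (9+k)/(9+5+k).
Set (9+k)/(14+k) > 0.85 and solve: k > (0.85·14 − 9)/(1 − 0.85) = 19.333.
The smallest integer exceeding 19.333 is 20, and checking k=20: (29)/(34) = 0.8529 > 0.85.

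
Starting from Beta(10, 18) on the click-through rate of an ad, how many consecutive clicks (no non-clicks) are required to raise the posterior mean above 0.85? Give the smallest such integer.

After k clicks and 0 non-clicks the posterior is Beta(10+k, 18), with mean (10+k)/(10+18+k).
Set (10+k)/(28+k) > 0.85 and solve: k > (0.85·28 − 10)/(1 − 0.85) = 92.000.
The smallest integer exceeding 92.000 is 93, and checking k=93: (103)/(121) = 0.8512 > 0.85.

k = 93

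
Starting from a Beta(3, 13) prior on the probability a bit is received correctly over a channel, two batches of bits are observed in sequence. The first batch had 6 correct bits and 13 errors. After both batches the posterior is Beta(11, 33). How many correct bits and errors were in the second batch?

2 correct bits and 7 errors

Because Beta–binomial updating is additive in the counts, the combined data contributed (α_post−α_prior, β_post−β_prior) successes and failures.
Total across both batches: 11−3=8 correct bits, 33−13=20 errors.
Subtract the first batch: 8−6=2 correct bits and 20−13=7 errors.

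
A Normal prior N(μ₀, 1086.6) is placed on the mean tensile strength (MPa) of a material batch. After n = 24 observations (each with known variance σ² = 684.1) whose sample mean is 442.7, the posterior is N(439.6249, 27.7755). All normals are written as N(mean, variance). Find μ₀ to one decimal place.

μ₀ = 322.4

The posterior mean is a precision-weighted average: μ_n = (τ₀μ₀ + τ_data·x̄)/(τ₀+τ_data), with τ₀=1/σ₀² and τ_data=n/σ².
Here τ₀ = 1/1086.6 = 0.000920 and τ_data = 24/684.1 = 0.035083, so τ_n = 0.036003.
Rearranging for μ₀: μ₀ = (μ_n·τ_n − τ_data·x̄)/τ₀ = (439.6249·0.036003 − 0.035083·442.7) / 0.000920 = 0.296571/0.000920 ≈ 322.4.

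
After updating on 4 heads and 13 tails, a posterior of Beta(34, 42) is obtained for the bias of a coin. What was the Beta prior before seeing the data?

Beta(30, 29)

Under Beta–binomial conjugacy the posterior parameters are (α+s, β+f).
Subtract the data counts: 34−4=30, 42−13=29.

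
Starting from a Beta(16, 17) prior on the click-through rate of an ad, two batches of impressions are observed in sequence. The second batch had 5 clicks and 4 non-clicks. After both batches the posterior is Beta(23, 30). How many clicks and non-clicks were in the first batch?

Sequential conjugate updates are equivalent to a single update on the pooled data, so total successes = posterior α − prior α and total failures = posterior β − prior β.
Total across both batches: 23−16=7 clicks, 30−17=13 non-clicks.
Subtract the second batch: 7−5=2 clicks and 13−4=9 non-clicks.

2 clicks and 9 non-clicks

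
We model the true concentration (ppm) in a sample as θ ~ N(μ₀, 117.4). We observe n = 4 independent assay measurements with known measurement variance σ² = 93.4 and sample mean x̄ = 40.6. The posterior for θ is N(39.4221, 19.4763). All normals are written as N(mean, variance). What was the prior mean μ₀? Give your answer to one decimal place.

With known observation variance, the Normal–Normal posterior has precision τ_n = τ₀ + n/σ² and mean μ_n = (τ₀μ₀ + (n/σ²)x̄)/τ_n.
Here τ₀ = 1/117.4 = 0.008518 and τ_data = 4/93.4 = 0.042827, so τ_n = 0.051345.
Rearranging for μ₀: μ₀ = (μ_n·τ_n − τ_data·x̄)/τ₀ = (39.4221·0.051345 − 0.042827·40.6) / 0.008518 = 0.285352/0.008518 ≈ 33.5.

μ₀ = 33.5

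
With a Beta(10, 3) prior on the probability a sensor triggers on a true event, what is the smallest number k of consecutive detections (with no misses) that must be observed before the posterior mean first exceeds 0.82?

k = 4

After k detections and 0 misses the posterior is Beta(10+k, 3), with mean (10+k)/(10+3+k).
Set (10+k)/(13+k) > 0.82 and solve: k > (0.82·13 − 10)/(1 − 0.82) = 3.667.
The smallest integer exceeding 3.667 is 4.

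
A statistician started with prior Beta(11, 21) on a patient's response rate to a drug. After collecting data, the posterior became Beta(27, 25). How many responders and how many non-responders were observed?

A Beta(α, β) prior with s successes and f failures in binomial data gives a Beta(α+s, β+f) posterior.
So s = 27 − 11 = 16 and f = 25 − 21 = 4.

16 responders and 4 non-responders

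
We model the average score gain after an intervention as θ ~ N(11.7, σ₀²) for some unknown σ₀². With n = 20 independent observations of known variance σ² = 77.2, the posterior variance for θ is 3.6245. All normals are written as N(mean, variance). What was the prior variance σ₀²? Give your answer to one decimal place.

For the Normal–Normal model with known σ², precisions add: τ_n = τ₀ + n/σ².
So 1/σ₀² = 1/3.6245 − 20/77.2 = 0.275900 − 0.259067 = 0.016833.
Hence σ₀² = 1/0.016833 ≈ 59.4.

σ₀² = 59.4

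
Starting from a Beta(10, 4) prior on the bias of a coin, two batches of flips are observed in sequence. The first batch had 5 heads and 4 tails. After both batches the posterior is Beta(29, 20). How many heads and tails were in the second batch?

14 heads and 12 tails

Sequential conjugate updates are equivalent to a single update on the pooled data, so total successes = posterior α − prior α and total failures = posterior β − prior β.
Total across both batches: 29−10=19 heads, 20−4=16 tails.
Subtract the first batch: 19−5=14 heads and 16−4=12 tails.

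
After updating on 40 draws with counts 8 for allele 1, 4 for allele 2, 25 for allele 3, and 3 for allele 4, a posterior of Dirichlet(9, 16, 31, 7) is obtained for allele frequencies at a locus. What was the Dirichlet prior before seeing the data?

For a Dirichlet(α) prior with multinomial counts c, the posterior is Dirichlet(α + c) componentwise.
Subtract each count from the matching posterior parameter: 9−8=1, 16−4=12, 31−25=6, 7−3=4.

Dirichlet(1, 12, 6, 4)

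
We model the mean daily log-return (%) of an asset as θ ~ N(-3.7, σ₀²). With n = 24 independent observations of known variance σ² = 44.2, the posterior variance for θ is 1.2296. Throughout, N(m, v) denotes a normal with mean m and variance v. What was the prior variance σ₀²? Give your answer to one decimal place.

σ₀² = 3.7

For the Normal–Normal model with known σ², precisions add: τ_n = τ₀ + n/σ².
So 1/σ₀² = 1/1.2296 − 24/44.2 = 0.813273 − 0.542986 = 0.270287.
Hence σ₀² = 1/0.270287 ≈ 3.7.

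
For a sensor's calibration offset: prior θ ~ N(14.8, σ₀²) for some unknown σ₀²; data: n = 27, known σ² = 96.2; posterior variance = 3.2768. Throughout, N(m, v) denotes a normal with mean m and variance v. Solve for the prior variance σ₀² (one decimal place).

For the Normal–Normal model with known σ², precisions add: τ_n = τ₀ + n/σ².
So 1/σ₀² = 1/3.2768 − 27/96.2 = 0.305176 − 0.280665 = 0.024511.
Hence σ₀² = 1/0.024511 ≈ 40.8.

σ₀² = 40.8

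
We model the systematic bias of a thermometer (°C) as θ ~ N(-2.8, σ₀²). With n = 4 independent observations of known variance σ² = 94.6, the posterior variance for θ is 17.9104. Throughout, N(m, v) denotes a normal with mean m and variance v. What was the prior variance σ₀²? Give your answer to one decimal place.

For the Normal–Normal model with known σ², precisions add: τ_n = τ₀ + n/σ².
So 1/σ₀² = 1/17.9104 − 4/94.6 = 0.055833 − 0.042283 = 0.013550.
Hence σ₀² = 1/0.013550 ≈ 73.8.

σ₀² = 73.8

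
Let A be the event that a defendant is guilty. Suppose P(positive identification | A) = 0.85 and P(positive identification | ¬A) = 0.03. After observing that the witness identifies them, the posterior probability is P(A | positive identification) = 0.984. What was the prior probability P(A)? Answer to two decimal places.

P(A) = 0.68

In odds form, posterior odds = prior odds × likelihood ratio, so prior odds = posterior odds ÷ LR.
Posterior odds = 0.984/(1−0.984) = 61.5000. LR = 0.85/0.03 = 28.3333.
Prior odds = 61.5000/28.3333 = 2.1706, so P(A) = 2.1706/(1+2.1706) ≈ 0.68.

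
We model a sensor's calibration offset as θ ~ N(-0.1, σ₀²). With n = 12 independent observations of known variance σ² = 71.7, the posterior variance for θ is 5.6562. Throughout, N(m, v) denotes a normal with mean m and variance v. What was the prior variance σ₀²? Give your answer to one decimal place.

Posterior precision equals prior precision plus data precision: 1/σ_n² = 1/σ₀² + n/σ².
So 1/σ₀² = 1/5.6562 − 12/71.7 = 0.176797 − 0.167364 = 0.009433.
Hence σ₀² = 1/0.009433 ≈ 106.0.

σ₀² = 106.0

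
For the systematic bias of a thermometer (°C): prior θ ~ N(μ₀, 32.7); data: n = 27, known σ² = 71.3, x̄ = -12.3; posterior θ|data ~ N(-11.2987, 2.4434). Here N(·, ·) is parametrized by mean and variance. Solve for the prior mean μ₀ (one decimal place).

The posterior mean is a precision-weighted average: μ_n = (τ₀μ₀ + τ_data·x̄)/(τ₀+τ_data), with τ₀=1/σ₀² and τ_data=n/σ².
Here τ₀ = 1/32.7 = 0.030581 and τ_data = 27/71.3 = 0.378682, so τ_n = 0.409263.
Rearranging for μ₀: μ₀ = (μ_n·τ_n − τ_data·x̄)/τ₀ = (-11.2987·0.409263 − 0.378682·-12.3) / 0.030581 = 0.033649/0.030581 ≈ 1.1.

μ₀ = 1.1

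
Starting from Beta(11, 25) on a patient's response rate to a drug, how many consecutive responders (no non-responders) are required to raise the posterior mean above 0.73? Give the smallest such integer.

After k responders and 0 non-responders the posterior is Beta(11+k, 25), with mean (11+k)/(11+25+k).
Set (11+k)/(36+k) > 0.73 and solve: k > (0.73·36 − 11)/(1 − 0.73) = 56.593.
The smallest integer exceeding 56.593 is 57.

k = 57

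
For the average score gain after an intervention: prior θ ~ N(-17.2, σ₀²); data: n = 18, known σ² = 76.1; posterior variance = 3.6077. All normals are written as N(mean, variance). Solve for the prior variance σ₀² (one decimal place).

σ₀² = 24.6

For the Normal–Normal model with known σ², precisions add: τ_n = τ₀ + n/σ².
So 1/σ₀² = 1/3.6077 − 18/76.1 = 0.277185 − 0.236531 = 0.040654.
Hence σ₀² = 1/0.040654 ≈ 24.6.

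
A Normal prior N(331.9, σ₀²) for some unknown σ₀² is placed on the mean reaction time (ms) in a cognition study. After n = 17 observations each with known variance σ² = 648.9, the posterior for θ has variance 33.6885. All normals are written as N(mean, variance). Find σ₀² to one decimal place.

σ₀² = 286.9

Posterior precision equals prior precision plus data precision: 1/σ_n² = 1/σ₀² + n/σ².
So 1/σ₀² = 1/33.6885 − 17/648.9 = 0.029684 − 0.026198 = 0.003486.
Hence σ₀² = 1/0.003486 ≈ 286.9.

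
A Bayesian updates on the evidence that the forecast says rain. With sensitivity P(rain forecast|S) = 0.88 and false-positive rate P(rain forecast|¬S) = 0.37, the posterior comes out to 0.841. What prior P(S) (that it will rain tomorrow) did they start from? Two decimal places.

Bayes' rule in odds form gives O(S|E) = O(S)·[P(E|S)/P(E|¬S)], hence O(S) = O(S|E)/LR.
Posterior odds = 0.841/(1−0.841) = 5.2893. LR = 0.88/0.37 = 2.3784.
Prior odds = 5.2893/2.3784 = 2.2239, so P(S) = 2.2239/(1+2.2239) ≈ 0.69.

P(S) = 0.69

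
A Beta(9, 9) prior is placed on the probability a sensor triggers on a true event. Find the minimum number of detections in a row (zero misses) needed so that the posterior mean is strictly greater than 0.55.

k = 3

After k detections and 0 misses the posterior is Beta(9+k, 9), with mean (9+k)/(9+9+k).
Set (9+k)/(18+k) > 0.55 and solve: k > (0.55·18 − 9)/(1 − 0.55) = 2.000.
The smallest integer exceeding 2.000 is 3.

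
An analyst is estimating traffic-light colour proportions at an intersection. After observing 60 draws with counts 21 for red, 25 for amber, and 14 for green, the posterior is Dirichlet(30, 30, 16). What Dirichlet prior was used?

Dirichlet(9, 5, 2)

For a Dirichlet(α) prior with multinomial counts c, the posterior is Dirichlet(α + c) componentwise.
Subtract each count from the matching posterior parameter: 30−21=9, 30−25=5, 16−14=2.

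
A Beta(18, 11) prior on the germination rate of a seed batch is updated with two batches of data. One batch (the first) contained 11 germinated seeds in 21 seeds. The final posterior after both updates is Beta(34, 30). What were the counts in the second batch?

5 germinated seeds and 9 non-germinating seeds

Because Beta–binomial updating is additive in the counts, the combined data contributed (α_post−α_prior, β_post−β_prior) successes and failures.
Total across both batches: 34−18=16 germinated seeds, 30−11=19 non-germinating seeds.
Subtract the first batch: 16−11=5 germinated seeds and 19−10=9 non-germinating seeds.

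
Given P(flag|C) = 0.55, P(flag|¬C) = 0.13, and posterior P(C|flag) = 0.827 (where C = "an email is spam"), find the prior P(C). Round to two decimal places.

Bayes' rule in odds form gives O(C|E) = O(C)·[P(E|C)/P(E|¬C)], hence O(C) = O(C|E)/LR.
Posterior odds = 0.827/(1−0.827) = 4.7803. LR = 0.55/0.13 = 4.2308.
Prior odds = 4.7803/4.2308 = 1.1299, so P(C) = 1.1299/(1+1.1299) ≈ 0.53.

P(C) = 0.53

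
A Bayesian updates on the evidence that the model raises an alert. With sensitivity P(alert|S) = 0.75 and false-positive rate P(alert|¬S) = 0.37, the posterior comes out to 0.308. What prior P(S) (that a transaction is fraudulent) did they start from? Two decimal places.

In odds form, posterior odds = prior odds × likelihood ratio, so prior odds = posterior odds ÷ LR.
Posterior odds = 0.308/(1−0.308) = 0.4451. LR = 0.75/0.37 = 2.0270.
Prior odds = 0.4451/2.0270 = 0.2196, so P(S) = 0.2196/(1+0.2196) ≈ 0.18.

P(S) = 0.18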